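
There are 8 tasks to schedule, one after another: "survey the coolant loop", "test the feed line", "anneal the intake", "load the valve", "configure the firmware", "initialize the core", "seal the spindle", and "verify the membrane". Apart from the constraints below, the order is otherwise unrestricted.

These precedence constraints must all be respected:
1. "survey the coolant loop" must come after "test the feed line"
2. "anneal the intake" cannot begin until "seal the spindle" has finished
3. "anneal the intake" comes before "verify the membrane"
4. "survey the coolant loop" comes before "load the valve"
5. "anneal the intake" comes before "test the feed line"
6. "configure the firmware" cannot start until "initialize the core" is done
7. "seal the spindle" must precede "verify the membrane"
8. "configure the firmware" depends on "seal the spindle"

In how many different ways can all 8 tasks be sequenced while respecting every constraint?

2 tasks have no prerequisites ("initialize the core", "seal the spindle"), so any of them could come first.
Enumerating by repeatedly choosing an available task (one whose prerequisites are all placed) gives 108 distinct complete orderings.

108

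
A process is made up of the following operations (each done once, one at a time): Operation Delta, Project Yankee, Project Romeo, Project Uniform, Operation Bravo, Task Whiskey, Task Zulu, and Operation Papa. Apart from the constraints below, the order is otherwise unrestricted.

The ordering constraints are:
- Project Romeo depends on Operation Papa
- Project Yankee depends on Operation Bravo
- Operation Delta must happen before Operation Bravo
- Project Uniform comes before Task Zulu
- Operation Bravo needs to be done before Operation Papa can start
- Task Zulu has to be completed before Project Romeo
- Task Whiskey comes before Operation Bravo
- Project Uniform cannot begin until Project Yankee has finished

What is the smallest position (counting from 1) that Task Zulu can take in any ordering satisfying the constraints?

Every operation that must precede Task Zulu has to come before it. Tracing all chains that end at Task Zulu, those operations are: Operation Delta, Project Yankee, Project Uniform, Operation Bravo, Task Whiskey — 5 in total.
So at minimum 5 operations come before Task Zulu, putting Task Zulu no earlier than position 6. That position is achievable by scheduling exactly those predecessors first.

6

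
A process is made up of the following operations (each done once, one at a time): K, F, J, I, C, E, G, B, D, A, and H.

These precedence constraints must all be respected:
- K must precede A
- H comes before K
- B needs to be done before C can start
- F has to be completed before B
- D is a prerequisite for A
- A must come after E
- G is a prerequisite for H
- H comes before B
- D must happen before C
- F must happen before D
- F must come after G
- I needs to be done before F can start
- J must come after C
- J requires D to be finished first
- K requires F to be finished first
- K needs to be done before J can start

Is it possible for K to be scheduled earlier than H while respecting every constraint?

Following H → K, H must precede K in every valid ordering.
So no valid ordering can have K before H.

No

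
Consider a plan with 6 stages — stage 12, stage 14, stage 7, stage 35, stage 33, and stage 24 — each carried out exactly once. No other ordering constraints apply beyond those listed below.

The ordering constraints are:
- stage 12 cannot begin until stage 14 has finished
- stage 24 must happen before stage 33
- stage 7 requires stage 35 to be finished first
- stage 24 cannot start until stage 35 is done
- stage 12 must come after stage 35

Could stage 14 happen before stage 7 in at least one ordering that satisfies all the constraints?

The constraints leave stage 14 and stage 7 unordered relative to each other; nothing requires stage 7 earlier.
That means at least one valid schedule has stage 14 before stage 7.

Yes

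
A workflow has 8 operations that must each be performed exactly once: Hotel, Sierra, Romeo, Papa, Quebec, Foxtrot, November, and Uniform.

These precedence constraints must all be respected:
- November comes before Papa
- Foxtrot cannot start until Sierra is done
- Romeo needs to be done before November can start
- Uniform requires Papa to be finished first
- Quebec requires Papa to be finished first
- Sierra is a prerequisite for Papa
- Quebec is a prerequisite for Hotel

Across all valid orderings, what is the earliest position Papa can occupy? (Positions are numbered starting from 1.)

4

The operations that are forced before Papa, directly or transitively, are Sierra, Romeo, November. That's 3 operations.
With 3 mandatory predecessors, the earliest Papa can sit is position 3+1 = 4, and placing just those 3 first achieves it.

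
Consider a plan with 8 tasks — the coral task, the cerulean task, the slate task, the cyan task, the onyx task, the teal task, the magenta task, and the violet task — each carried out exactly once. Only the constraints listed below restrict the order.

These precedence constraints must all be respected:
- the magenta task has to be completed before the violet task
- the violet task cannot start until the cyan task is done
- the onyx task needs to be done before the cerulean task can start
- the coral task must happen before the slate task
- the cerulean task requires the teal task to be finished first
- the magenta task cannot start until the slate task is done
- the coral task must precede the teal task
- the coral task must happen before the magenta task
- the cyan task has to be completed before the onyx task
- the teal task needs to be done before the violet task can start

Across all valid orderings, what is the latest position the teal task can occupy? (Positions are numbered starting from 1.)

6

Following every chain forward from the teal task, the tasks that must come later are the cerulean task, the violet task — 2 of them.
So at least 2 tasks follow the teal task, putting the teal task no later than position 6. That position is achievable by scheduling everything else first.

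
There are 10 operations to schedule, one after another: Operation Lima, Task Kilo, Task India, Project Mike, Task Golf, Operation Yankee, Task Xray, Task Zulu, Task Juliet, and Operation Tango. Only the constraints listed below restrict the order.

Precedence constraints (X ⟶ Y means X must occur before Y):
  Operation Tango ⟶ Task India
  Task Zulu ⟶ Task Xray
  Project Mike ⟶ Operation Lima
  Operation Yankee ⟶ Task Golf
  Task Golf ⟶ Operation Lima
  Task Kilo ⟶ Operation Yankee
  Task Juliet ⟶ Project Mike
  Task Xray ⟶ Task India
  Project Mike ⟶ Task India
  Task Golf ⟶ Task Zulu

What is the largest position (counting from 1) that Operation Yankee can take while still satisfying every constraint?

5

The operations that are forced after Operation Yankee, directly or by a chain of constraints, are Operation Lima, Task India, Task Golf, Task Xray, Task Zulu. That's 5 operations.
So at least 5 operations follow Operation Yankee, putting Operation Yankee no later than position 5. That position is achievable by scheduling everything else first.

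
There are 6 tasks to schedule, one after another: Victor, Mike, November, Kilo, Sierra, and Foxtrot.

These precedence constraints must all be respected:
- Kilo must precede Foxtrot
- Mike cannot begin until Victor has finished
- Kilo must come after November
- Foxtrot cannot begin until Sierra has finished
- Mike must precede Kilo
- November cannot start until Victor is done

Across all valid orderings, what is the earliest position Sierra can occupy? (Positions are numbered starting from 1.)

1

Sierra has no prerequisites at all, so it can go in position 1.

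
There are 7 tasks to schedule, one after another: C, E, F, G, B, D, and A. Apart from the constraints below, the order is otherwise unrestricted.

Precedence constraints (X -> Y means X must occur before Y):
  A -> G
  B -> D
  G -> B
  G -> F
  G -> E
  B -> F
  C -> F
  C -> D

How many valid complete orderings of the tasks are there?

The tasks with no prerequisites are C, A; any of them can be placed first.
Systematically extending each partial ordering one task at a time and counting, there are 36 complete orderings.

36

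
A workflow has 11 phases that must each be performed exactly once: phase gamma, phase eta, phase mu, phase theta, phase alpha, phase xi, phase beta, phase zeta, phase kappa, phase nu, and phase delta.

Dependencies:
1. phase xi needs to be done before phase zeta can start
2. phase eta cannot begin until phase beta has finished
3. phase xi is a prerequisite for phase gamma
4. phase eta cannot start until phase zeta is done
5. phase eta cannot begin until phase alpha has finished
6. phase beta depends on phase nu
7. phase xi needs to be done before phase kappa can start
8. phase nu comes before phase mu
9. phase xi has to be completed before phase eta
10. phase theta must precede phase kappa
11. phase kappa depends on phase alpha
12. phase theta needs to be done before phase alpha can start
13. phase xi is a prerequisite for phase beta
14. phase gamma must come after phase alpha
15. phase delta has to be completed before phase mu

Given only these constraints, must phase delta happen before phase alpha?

Nothing in the constraints links phase delta and phase alpha; they are unordered relative to each other.
A valid ordering placing phase alpha before phase delta exists, so the answer is no.

No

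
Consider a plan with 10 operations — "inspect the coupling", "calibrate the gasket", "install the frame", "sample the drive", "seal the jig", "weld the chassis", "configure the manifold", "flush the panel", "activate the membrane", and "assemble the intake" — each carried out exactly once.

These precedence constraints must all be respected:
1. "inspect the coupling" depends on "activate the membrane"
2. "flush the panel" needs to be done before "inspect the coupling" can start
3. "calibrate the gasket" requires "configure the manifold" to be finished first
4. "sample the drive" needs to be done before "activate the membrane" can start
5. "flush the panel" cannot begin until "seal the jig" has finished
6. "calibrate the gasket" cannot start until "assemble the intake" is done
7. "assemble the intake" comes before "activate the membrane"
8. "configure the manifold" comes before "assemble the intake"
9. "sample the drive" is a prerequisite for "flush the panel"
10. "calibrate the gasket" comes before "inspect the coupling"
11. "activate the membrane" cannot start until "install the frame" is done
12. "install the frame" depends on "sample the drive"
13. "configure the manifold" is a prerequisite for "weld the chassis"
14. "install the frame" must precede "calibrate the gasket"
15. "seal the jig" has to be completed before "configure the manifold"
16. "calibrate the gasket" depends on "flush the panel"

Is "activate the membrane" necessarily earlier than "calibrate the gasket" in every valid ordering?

No

"activate the membrane" and "calibrate the gasket" are not related by any chain of constraints.
There exist valid orderings with "calibrate the gasket" before "activate the membrane", so "activate the membrane" is not required to come first.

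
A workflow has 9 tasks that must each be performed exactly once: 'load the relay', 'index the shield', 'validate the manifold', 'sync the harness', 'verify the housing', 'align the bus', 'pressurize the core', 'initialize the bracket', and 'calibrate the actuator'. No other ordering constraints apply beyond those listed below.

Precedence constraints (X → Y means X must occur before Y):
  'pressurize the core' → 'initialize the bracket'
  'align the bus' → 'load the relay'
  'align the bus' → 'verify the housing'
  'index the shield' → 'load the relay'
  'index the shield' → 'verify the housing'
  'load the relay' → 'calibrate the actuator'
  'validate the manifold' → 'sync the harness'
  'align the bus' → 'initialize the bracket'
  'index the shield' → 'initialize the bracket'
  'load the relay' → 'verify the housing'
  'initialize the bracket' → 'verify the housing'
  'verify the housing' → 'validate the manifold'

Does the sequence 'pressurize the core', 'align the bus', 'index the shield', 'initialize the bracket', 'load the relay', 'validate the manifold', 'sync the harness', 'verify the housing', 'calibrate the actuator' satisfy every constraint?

The sequence places 'validate the manifold' ahead of 'verify the housing'.
That contradicts the constraint that 'verify the housing' must precede 'validate the manifold'.

No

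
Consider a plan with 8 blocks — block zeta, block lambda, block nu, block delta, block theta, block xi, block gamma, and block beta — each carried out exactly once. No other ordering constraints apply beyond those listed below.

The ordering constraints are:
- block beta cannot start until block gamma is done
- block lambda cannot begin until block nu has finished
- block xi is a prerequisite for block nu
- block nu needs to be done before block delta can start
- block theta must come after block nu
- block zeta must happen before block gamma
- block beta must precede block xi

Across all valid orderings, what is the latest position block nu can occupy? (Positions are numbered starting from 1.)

5

Following every chain forward from block nu, the blocks that must come later are block lambda, block delta, block theta — 3 of them.
With 3 mandatory successors out of 8 blocks total, the latest slot for block nu is 8−3 = 5, and it's reachable by doing all non-successors before block nu.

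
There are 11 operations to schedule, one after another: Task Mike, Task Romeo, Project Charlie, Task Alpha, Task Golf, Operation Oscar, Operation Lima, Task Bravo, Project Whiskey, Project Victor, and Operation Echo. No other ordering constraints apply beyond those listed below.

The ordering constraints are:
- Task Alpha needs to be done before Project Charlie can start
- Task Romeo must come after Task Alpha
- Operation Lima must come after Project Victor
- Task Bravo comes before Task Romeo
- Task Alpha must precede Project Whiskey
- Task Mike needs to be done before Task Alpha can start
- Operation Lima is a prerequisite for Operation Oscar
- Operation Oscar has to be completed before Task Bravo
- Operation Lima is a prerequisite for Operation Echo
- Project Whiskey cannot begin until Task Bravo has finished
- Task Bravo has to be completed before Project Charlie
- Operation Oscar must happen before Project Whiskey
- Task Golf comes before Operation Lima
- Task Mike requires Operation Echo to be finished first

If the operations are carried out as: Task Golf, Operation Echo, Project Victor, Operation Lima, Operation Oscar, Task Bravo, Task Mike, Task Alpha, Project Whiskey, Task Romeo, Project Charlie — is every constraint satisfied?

Here Operation Lima comes after Operation Echo.
Since Operation Lima is required before Operation Echo, the ordering is invalid.

No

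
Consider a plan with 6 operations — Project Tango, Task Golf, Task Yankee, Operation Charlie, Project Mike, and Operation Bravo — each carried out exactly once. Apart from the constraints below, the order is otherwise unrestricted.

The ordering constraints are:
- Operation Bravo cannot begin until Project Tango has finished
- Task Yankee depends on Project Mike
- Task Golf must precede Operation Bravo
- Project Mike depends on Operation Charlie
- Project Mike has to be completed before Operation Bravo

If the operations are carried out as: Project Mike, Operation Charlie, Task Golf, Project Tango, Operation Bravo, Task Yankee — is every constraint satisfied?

No

The sequence places Project Mike ahead of Operation Charlie.
But one of the constraints requires Operation Charlie before Project Mike, so this ordering violates it.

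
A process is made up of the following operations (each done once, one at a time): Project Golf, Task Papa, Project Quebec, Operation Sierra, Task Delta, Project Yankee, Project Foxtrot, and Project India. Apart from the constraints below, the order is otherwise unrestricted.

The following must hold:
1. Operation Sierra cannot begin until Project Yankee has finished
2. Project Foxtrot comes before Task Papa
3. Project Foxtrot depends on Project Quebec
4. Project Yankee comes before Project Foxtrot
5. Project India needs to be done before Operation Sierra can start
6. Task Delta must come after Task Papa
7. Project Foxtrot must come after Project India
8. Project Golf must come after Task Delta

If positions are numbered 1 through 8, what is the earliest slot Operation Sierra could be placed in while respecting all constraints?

Every operation that must precede Operation Sierra has to come before it. Tracing all chains that end at Operation Sierra, those operations are: Project Yankee, Project India — 2 in total.
So at minimum 2 operations come before Operation Sierra, putting Operation Sierra no earlier than position 3. That position is achievable by scheduling exactly those predecessors first.

3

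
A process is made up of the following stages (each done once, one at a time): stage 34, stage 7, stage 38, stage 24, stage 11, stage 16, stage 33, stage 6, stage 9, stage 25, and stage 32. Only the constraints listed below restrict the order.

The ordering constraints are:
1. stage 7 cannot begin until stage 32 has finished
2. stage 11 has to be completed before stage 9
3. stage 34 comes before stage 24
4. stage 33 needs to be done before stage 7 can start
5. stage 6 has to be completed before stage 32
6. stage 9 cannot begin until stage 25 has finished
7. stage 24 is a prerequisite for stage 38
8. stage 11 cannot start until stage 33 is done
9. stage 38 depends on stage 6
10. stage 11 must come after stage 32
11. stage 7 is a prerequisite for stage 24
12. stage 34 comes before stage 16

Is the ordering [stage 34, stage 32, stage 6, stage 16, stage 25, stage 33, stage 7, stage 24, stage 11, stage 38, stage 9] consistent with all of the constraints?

Here stage 6 comes after stage 32.
That contradicts the constraint that stage 6 must precede stage 32.

No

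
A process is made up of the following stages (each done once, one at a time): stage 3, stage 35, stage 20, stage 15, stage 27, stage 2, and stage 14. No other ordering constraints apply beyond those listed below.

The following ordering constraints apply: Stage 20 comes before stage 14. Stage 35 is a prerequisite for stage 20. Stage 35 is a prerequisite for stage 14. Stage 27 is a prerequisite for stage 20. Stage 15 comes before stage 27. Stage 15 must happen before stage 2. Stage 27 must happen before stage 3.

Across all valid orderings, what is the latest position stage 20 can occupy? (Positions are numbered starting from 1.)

The only stage forced after stage 20 (directly or by a chain) is stage 14.
With 1 mandatory successor out of 7 stages total, the latest slot for stage 20 is 7−1 = 6, and it's reachable by doing all non-successors before stage 20.

6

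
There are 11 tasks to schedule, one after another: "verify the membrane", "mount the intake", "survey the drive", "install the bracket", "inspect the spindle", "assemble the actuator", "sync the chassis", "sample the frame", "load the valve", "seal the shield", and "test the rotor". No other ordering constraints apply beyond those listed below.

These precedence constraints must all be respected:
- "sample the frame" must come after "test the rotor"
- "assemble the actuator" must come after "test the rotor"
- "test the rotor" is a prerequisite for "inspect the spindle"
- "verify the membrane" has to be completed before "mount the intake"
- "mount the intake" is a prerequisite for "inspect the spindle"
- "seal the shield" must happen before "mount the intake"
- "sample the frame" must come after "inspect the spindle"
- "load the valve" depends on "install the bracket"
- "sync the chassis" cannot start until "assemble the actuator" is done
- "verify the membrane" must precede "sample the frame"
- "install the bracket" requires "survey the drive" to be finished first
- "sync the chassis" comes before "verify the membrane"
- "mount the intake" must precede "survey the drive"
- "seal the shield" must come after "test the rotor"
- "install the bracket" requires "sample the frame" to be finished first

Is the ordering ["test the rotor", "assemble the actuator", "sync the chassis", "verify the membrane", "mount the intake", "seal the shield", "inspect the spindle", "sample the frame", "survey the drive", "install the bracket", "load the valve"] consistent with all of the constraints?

Here "seal the shield" comes after "mount the intake".
That contradicts the constraint that "seal the shield" must precede "mount the intake".

No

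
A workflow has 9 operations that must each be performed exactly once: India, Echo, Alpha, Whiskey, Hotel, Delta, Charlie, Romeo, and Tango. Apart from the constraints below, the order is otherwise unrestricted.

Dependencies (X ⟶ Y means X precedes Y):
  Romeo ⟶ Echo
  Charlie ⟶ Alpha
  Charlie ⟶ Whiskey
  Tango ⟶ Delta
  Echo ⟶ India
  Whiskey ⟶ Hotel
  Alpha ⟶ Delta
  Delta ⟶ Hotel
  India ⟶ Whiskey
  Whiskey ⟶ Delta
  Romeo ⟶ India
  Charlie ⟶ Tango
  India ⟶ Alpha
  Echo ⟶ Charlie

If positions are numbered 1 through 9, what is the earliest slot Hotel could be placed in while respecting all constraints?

The operations that are forced before Hotel, directly or transitively, are India, Echo, Alpha, Whiskey, Delta, Charlie, Romeo, Tango. That's 8 operations.
So at minimum 8 operations come before Hotel, putting Hotel no earlier than position 9. That position is achievable by scheduling exactly those predecessors first.

9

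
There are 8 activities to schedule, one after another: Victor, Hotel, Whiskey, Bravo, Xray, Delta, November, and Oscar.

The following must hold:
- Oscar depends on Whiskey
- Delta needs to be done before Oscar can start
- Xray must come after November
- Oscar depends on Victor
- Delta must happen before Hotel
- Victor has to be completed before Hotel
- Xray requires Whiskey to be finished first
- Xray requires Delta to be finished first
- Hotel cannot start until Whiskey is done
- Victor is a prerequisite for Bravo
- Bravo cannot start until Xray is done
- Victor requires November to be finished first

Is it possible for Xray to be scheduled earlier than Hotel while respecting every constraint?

Yes

The constraints leave Xray and Hotel unordered relative to each other; nothing requires Hotel earlier.
That means at least one valid schedule has Xray before Hotel.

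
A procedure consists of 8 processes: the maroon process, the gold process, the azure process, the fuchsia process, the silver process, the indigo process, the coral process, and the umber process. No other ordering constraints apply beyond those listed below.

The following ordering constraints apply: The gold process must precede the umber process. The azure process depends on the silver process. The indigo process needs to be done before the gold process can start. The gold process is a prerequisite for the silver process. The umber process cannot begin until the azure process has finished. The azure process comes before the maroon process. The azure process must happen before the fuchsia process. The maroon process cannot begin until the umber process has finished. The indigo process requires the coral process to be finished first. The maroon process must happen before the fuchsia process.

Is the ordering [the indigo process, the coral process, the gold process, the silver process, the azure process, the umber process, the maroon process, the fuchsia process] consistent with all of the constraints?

In the proposed order, the indigo process appears before the coral process.
But one of the constraints requires the coral process before the indigo process, so this ordering violates it.

No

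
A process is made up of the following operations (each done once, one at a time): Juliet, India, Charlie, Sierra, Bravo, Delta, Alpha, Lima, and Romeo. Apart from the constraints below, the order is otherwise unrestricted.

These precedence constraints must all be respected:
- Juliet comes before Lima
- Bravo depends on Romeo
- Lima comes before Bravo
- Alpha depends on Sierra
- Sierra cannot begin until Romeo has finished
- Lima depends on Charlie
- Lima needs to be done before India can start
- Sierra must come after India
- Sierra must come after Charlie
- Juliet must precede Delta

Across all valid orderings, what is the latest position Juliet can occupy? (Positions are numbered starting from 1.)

3

The operations that are forced after Juliet, directly or by a chain of constraints, are India, Sierra, Bravo, Delta, Alpha, Lima. That's 6 operations.
So at least 6 operations follow Juliet, putting Juliet no later than position 3. That position is achievable by scheduling everything else first.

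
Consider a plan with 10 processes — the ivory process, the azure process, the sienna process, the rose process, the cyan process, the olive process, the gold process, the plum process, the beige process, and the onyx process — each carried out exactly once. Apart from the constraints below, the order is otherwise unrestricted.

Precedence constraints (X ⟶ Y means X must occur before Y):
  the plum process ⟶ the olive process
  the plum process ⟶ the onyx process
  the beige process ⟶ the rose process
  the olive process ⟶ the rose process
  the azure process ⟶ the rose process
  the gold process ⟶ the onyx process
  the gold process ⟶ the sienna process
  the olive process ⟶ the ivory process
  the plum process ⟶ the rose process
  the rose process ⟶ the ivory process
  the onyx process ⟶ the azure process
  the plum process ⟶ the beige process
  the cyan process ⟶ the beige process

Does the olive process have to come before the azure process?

No chain of constraints connects the olive process to the azure process in either direction.
So the olive process can come before the azure process or after — it is not forced.

No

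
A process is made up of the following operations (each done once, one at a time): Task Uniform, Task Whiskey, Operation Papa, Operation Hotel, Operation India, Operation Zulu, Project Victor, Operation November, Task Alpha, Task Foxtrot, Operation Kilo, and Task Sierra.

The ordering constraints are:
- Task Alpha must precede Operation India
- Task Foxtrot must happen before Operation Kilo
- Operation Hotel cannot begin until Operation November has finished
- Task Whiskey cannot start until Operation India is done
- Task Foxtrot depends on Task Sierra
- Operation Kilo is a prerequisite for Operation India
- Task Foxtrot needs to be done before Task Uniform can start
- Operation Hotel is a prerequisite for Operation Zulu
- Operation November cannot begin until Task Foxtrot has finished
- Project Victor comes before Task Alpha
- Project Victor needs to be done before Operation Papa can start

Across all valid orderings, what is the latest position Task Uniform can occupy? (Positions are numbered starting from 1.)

12

Nothing depends on Task Uniform, so it can be the final operation, position 12.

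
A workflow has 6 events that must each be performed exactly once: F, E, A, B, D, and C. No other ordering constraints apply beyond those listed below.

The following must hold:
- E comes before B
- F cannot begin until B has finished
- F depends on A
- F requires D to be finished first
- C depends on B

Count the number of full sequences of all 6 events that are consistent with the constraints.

The events with no prerequisites are E, A, D; any of them can be placed first.
Systematically extending each partial ordering one event at a time and counting, there are 32 complete orderings.

32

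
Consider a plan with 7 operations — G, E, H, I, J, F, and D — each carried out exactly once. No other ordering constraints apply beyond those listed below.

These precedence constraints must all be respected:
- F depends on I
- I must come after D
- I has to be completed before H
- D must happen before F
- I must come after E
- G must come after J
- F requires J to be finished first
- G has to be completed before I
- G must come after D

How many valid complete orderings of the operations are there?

The operations with no prerequisites are E, J, D; any of them can be placed first.
Systematically extending each partial ordering one operation at a time and counting, there are 16 complete orderings.

16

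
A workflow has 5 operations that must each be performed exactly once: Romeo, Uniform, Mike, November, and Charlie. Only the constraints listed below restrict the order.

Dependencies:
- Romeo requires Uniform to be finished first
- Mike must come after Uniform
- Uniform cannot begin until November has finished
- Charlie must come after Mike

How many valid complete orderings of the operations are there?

Only November has no prerequisites, so it must go first.
Counting all ways to extend the partial order to a total order gives 3.

3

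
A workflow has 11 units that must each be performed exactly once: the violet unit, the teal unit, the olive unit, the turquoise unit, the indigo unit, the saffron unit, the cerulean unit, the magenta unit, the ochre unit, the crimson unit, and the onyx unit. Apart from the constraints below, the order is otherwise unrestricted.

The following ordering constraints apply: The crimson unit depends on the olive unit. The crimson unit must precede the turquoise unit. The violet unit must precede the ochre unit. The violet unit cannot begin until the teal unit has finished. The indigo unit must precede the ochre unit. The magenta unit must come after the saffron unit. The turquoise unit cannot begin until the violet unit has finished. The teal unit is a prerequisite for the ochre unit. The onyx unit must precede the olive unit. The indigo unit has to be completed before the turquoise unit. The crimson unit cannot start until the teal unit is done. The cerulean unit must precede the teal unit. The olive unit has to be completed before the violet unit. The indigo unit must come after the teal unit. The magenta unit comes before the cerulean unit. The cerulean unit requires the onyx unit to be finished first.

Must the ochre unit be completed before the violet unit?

No

There is a chain the violet unit → the ochre unit, which puts the violet unit before the ochre unit.
So the ochre unit does not have to come before the violet unit — it cannot.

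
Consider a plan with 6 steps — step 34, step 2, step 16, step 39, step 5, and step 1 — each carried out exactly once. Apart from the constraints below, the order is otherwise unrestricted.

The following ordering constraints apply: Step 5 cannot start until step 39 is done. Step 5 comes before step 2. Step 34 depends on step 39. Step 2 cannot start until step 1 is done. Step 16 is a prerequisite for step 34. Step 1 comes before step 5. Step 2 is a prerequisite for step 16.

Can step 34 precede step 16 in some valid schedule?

No

The constraints give a chain step 16 → step 34, which forces step 16 before step 34.
So no valid ordering can have step 34 before step 16.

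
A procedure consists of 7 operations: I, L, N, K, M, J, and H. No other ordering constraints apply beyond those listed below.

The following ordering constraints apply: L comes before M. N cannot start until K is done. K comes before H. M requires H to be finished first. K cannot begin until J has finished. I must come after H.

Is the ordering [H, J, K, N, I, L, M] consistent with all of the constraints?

No

Here K comes after H.
That contradicts the constraint that K must precede H.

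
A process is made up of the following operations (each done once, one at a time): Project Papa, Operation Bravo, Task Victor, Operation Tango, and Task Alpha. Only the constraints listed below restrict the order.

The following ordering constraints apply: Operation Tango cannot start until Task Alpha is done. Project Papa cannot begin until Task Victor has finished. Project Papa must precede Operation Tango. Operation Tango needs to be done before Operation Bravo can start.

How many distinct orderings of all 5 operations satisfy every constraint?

The operations with no prerequisites are Task Victor, Task Alpha; any of them can be placed first.
Enumerating by repeatedly choosing an available operation (one whose prerequisites are all placed) gives 3 distinct complete orderings.

3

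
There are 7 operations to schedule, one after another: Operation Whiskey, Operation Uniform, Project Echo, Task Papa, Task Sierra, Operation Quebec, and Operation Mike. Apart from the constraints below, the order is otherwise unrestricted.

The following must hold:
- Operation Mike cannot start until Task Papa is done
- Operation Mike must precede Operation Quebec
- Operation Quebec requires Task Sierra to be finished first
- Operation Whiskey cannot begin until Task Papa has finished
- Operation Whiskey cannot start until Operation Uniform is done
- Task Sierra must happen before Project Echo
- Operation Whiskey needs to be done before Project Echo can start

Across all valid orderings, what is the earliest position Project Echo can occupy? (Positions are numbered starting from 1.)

5

Working backwards through the constraints from Project Echo, its full set of required predecessors is Operation Whiskey, Operation Uniform, Task Papa, Task Sierra — 4 of them.
With 4 mandatory predecessors, the earliest Project Echo can sit is position 4+1 = 5, and placing just those 4 first achieves it.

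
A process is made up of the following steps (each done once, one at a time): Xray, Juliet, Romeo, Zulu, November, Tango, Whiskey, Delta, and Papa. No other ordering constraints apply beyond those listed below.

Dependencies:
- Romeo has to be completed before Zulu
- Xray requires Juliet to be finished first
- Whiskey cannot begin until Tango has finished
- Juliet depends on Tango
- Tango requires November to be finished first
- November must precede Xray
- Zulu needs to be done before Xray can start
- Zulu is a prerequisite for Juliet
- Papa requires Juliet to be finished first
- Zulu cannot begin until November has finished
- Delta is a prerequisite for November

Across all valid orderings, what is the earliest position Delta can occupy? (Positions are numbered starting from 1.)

No constraint forces any other step before Delta, so it can be placed first.

1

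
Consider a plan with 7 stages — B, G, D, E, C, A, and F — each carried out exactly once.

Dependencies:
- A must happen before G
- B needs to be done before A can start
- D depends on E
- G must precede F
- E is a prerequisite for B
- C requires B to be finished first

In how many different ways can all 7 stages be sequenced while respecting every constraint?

E is the only stage with nothing required before it, so every ordering starts there.
Counting all ways to extend the partial order to a total order gives 24.

24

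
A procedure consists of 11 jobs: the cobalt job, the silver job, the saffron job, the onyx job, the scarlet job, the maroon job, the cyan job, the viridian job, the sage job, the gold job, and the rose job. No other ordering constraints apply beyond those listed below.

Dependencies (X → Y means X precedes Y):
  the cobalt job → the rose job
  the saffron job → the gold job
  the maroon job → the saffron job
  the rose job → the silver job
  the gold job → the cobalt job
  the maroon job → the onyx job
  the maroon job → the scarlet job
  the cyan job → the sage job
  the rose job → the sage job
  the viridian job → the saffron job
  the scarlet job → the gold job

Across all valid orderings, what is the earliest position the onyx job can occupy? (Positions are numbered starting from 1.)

2

Working backwards through the constraints from the onyx job, its only required predecessor is the maroon job.
With 1 mandatory predecessor, the earliest the onyx job can sit is position 1+1 = 2, and placing just that one first achieves it.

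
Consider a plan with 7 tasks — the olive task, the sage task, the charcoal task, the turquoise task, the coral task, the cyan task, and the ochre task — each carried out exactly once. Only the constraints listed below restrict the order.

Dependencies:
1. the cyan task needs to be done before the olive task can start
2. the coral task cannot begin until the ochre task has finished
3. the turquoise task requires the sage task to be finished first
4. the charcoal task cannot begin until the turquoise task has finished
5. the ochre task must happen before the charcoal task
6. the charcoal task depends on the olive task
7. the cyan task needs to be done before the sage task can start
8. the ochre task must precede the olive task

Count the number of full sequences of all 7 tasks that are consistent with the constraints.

44

The tasks with no prerequisites are the cyan task, the ochre task; any of them can be placed first.
Enumerating by repeatedly choosing an available task (one whose prerequisites are all placed) gives 44 distinct complete orderings.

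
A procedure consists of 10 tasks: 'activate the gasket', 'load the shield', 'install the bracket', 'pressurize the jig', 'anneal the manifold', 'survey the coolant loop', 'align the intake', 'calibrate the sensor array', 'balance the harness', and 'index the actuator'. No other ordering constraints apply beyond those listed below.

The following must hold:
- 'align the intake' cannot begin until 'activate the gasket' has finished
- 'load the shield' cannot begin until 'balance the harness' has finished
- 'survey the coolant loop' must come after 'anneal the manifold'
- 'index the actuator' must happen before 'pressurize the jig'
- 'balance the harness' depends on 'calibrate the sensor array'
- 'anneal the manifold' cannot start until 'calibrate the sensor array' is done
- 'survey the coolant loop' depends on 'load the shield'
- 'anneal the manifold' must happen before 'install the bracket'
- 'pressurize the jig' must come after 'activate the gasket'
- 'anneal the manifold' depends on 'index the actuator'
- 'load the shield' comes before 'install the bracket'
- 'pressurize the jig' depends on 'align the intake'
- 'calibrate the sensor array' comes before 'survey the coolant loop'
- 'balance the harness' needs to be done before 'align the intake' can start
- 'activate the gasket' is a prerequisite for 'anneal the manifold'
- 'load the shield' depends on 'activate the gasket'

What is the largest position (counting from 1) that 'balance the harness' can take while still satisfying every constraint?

5

The tasks that are forced after 'balance the harness', directly or by a chain of constraints, are 'load the shield', 'install the bracket', 'pressurize the jig', 'survey the coolant loop', 'align the intake'. That's 5 tasks.
With 5 mandatory successors out of 10 tasks total, the latest slot for 'balance the harness' is 10−5 = 5, and it's reachable by doing all non-successors before 'balance the harness'.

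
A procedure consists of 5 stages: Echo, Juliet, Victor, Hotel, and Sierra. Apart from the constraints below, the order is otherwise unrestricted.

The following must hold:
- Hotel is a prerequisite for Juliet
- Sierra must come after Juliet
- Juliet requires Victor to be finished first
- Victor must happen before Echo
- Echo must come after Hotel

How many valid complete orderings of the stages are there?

6

2 stages have no prerequisites (Victor, Hotel), so any of them could come first.
Counting all ways to extend the partial order to a total order gives 6.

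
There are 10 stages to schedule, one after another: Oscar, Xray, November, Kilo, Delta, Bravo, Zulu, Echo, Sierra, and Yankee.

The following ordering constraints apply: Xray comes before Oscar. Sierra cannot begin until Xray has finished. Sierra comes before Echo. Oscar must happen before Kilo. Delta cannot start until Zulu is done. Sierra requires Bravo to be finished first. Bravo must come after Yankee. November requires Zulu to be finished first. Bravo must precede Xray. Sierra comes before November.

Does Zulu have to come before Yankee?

No

Zulu and Yankee are not related by any chain of constraints.
There exist valid orderings with Yankee before Zulu, so Zulu is not required to come first.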